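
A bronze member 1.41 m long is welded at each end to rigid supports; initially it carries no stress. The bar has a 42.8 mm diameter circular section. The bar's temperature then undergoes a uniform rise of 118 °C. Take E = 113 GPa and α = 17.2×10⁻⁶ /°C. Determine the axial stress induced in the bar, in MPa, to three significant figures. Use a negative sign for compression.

Free thermal expansion αLΔT = 17.2e-6 · 1410 · 118 = 2.862 mm.
The walls impose strain ε = −(2.862)/1410 = -2.0296e-03; σ = Eε = 113000 · -2.0296e-03 = -229.3 MPa.

-229 MPa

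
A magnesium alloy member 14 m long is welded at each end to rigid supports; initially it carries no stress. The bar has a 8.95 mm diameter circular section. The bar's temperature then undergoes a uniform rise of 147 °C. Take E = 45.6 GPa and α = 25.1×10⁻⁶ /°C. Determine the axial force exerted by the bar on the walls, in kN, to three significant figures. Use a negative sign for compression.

-10.6 kN

Free thermal expansion αLΔT = 25.1e-6 · 14000 · 147 = 51.66 mm.
The walls impose strain ε = −(51.66)/14000 = -3.6897e-03; σ = Eε = 45600 · -3.6897e-03 = -168.3 MPa.
Wall reaction R = σ·A = -168.3·62.91 = -10590 N = -10.59 kN.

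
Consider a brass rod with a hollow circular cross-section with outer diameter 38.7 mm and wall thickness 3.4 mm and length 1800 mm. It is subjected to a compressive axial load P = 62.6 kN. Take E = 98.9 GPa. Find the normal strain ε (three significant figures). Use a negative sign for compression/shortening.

-0.00168

A = 377.1 mm².
σ = N/A = -166 MPa; ε = σ/E = -166/98900 = -1.679e-03.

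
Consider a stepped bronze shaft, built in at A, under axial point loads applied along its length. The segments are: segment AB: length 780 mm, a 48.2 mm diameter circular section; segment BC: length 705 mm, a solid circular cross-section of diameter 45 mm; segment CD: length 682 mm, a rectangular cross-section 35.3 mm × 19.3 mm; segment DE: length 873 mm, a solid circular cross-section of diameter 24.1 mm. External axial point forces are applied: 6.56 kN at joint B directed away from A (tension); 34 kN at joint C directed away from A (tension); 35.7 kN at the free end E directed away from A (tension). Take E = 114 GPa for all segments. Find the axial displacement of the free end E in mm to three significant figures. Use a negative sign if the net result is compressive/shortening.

Internal axial forces (sectioning from the free end, tension +): N_DE = 35.7 kN, N_CD = 35.7 kN, N_BC = 69.7 kN, N_AB = 76.26 kN.
A_AB = 1825 mm².
A_BC = 1590 mm².
A_CD = 681.3 mm².
A_DE = 456.2 mm².
δ_AB = 76260·780/(1825·114000) = 0.286 mm
δ_BC = 69700·705/(1590·114000) = 0.271 mm
δ_CD = 35700·682/(681.3·114000) = 0.3135 mm
δ_DE = 35700·873/(456.2·114000) = 0.5993 mm
δ = Σδ_i = 1.47 mm.

1.47 mm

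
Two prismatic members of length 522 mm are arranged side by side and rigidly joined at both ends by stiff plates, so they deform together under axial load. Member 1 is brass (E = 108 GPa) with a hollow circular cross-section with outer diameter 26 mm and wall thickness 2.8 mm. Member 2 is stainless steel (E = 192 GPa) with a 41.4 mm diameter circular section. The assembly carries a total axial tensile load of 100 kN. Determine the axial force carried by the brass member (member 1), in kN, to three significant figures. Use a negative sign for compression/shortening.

A_1 = 204.1 mm².
A_2 = 1346 mm².
Equal strain + equilibrium ⇒ each member carries load in proportion to AE: A₁E₁ = 22040000 N, A₂E₂ = 258500000 N, ΣAE = 280500000 N.
F₁ = P·A₁E₁/ΣAE = 100000·22040000/280500000 = 7858 N.

7.86 kN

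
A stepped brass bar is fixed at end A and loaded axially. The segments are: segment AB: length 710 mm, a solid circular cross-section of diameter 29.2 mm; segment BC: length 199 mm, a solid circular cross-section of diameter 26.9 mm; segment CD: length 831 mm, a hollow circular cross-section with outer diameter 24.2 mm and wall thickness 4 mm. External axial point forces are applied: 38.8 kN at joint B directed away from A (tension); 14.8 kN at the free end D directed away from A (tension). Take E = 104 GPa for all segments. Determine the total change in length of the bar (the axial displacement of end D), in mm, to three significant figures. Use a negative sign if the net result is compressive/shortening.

1.06 mm

Internal axial forces (sectioning from the free end, tension +): N_CD = 14.8 kN, N_BC = 14.8 kN, N_AB = 53.6 kN.
A_AB = 669.7 mm².
A_BC = 568.3 mm².
A_CD = 253.8 mm².
δ_AB = 53600·710/(669.7·104000) = 0.5464 mm
δ_BC = 14800·199/(568.3·104000) = 0.04983 mm
δ_CD = 14800·831/(253.8·104000) = 0.4659 mm
δ = Σδ_i = 1.062 mm.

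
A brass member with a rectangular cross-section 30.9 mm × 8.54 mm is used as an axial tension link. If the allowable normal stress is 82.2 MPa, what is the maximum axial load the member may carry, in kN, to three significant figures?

21.7 kN

A = 263.9 mm².
P_max = σ_allow · A = 82.2 · 263.9 = 21690 N = 21.69 kN.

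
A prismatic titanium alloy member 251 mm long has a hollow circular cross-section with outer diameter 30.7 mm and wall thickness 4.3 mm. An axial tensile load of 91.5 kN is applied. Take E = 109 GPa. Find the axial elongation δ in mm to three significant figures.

0.591 mm

A = 356.6 mm².
δ_mech = NL/(AE) = 91500·251/(356.6·109000) = 0.5908 mm.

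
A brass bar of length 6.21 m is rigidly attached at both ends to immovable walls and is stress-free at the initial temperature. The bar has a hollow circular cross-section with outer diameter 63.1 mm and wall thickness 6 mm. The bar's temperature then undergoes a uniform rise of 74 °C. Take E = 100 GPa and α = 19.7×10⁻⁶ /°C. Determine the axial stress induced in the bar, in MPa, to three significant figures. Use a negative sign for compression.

-146 MPa

Free thermal expansion αLΔT = 19.7e-6 · 6210 · 74 = 9.053 mm.
The walls impose strain ε = −(9.053)/6210 = -1.4578e-03; σ = Eε = 100000 · -1.4578e-03 = -145.8 MPa.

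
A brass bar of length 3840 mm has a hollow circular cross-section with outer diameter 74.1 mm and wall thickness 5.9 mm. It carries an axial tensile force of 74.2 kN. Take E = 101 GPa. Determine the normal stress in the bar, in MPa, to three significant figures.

58.7 MPa

A = 1264 mm².
σ = N/A = 74200/1264 = 58.7 MPa.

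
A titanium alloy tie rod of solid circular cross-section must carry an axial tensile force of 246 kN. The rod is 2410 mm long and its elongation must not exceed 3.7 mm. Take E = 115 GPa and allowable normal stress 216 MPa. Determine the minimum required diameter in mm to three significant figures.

Required area A ≥ P/σ_allow = 246000/216 = 1139 mm².
For a solid circular section, d ≥ √(4A/π) = 38.08 mm.
Elongation limit: A ≥ PL/(Eδ_allow) = 246000·2410/(115000·3.7) = 1393 mm² ⇒ d ≥ 42.12 mm.
The elongation limit governs.

42.1 mm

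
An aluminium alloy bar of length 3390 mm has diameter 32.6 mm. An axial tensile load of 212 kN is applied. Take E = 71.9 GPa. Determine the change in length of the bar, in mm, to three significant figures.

12.0 mm

A = 834.7 mm².
δ_mech = NL/(AE) = 212000·3390/(834.7·71900) = 11.98 mm.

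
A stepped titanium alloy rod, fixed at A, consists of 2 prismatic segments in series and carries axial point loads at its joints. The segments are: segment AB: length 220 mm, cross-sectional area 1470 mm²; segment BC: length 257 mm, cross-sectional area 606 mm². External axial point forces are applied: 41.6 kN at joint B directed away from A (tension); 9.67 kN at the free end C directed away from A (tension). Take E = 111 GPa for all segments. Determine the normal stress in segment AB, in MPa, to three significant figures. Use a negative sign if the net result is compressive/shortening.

Internal axial forces (sectioning from the free end, tension +): N_BC = 9.67 kN, N_AB = 51.27 kN.
σ_AB = N_AB/A_AB = 51270/1470 = 34.88 MPa.

34.9 MPa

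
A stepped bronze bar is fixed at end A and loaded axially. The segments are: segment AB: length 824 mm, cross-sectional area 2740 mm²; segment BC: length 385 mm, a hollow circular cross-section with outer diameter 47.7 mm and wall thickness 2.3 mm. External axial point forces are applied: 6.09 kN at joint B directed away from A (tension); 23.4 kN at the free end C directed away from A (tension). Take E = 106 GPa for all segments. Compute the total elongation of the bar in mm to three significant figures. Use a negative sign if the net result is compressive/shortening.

0.343 mm

Internal axial forces (sectioning from the free end, tension +): N_BC = 23.4 kN, N_AB = 29.49 kN.
A_BC = 328 mm².
δ_AB = 29490·824/(2740·106000) = 0.08367 mm
δ_BC = 23400·385/(328·106000) = 0.2591 mm
δ = Σδ_i = 0.3427 mm.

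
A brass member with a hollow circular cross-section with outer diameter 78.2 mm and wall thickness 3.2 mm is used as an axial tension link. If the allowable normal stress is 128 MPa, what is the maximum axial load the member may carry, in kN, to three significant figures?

96.5 kN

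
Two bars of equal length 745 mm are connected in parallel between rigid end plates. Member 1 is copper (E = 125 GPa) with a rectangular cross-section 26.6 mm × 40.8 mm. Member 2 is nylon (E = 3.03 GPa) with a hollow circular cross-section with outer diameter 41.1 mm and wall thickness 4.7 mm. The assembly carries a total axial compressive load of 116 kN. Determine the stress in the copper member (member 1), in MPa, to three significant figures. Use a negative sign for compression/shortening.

-106 MPa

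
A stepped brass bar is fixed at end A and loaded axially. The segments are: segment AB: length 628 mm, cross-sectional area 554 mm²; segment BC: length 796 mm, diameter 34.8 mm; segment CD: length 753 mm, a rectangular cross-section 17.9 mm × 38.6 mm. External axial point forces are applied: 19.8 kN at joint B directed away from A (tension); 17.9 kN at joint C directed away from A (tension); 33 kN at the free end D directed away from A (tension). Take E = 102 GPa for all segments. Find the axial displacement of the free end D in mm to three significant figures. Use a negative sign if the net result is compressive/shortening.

1.56 mm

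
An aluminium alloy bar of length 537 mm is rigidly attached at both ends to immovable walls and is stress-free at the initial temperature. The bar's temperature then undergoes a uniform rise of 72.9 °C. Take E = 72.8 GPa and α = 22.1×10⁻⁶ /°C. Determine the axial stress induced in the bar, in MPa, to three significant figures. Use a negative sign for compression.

Free thermal expansion αLΔT = 22.1e-6 · 537 · 72.9 = 0.8652 mm.
The walls impose strain ε = −(0.8652)/537 = -1.6111e-03; σ = Eε = 72800 · -1.6111e-03 = -117.3 MPa.

-117 MPa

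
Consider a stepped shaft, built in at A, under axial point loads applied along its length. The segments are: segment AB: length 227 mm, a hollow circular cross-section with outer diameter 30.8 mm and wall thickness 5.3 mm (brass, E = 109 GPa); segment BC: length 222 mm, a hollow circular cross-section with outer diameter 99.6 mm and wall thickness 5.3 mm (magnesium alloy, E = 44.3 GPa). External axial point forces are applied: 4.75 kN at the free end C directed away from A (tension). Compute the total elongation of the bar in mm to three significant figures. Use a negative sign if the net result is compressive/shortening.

0.0385 mm

Internal axial forces (sectioning from the free end, tension +): N_BC = 4.75 kN, N_AB = 4.75 kN.
A_AB = 424.6 mm².
A_BC = 1570 mm².
δ_AB = 4750·227/(424.6·109000) = 0.0233 mm
δ_BC = 4750·222/(1570·44300) = 0.01516 mm
δ = Σδ_i = 0.03846 mm.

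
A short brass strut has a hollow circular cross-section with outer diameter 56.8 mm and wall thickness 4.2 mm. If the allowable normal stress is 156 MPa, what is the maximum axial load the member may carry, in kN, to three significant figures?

108 kN

A = 694 mm².
P_max = σ_allow · A = 156 · 694 = 108300 N = 108.3 kN.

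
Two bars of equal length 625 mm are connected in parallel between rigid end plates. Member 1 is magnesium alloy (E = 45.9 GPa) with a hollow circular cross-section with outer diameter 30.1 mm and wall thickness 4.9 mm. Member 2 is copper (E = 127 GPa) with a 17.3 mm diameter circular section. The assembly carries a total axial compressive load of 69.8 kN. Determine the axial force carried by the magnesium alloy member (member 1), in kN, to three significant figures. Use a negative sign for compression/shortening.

-26.1 kN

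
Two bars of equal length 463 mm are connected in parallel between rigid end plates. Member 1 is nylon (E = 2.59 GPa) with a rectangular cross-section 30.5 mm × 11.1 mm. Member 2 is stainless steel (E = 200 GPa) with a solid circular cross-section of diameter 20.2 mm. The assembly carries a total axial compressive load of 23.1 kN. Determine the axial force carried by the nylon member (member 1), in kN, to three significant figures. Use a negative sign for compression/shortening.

-0.312 kN

A_1 = 338.6 mm².
A_2 = 320.5 mm².
Equal strain + equilibrium ⇒ each member carries load in proportion to AE: A₁E₁ = 876800 N, A₂E₂ = 64090000 N, ΣAE = 64970000 N.
F₁ = P·A₁E₁/ΣAE = -23100·876800/64970000 = -311.8 N.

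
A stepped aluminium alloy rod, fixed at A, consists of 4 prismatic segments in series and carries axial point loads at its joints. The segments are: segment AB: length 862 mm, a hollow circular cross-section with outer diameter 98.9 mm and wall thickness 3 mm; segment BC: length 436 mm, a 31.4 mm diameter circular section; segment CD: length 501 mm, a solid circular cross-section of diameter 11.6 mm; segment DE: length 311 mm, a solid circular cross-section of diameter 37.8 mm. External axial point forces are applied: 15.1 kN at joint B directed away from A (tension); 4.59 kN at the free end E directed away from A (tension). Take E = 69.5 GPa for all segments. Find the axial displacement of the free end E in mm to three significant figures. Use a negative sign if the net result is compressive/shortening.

Internal axial forces (sectioning from the free end, tension +): N_DE = 4.59 kN, N_CD = 4.59 kN, N_BC = 4.59 kN, N_AB = 19.69 kN.
A_AB = 903.8 mm².
A_BC = 774.4 mm².
A_CD = 105.7 mm².
A_DE = 1122 mm².
δ_AB = 19690·862/(903.8·69500) = 0.2702 mm
δ_BC = 4590·436/(774.4·69500) = 0.03718 mm
δ_CD = 4590·501/(105.7·69500) = 0.3131 mm
δ_DE = 4590·311/(1122·69500) = 0.0183 mm
δ = Σδ_i = 0.6388 mm.

0.639 mm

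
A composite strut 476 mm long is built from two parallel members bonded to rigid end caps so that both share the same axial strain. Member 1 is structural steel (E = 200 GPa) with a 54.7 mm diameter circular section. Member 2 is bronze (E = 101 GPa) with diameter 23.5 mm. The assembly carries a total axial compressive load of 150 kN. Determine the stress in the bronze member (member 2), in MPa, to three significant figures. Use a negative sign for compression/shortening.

A_1 = 2350 mm².
A_2 = 433.7 mm².
Equal strain + equilibrium ⇒ each member carries load in proportion to AE: A₁E₁ = 470000000 N, A₂E₂ = 43810000 N, ΣAE = 513800000 N.
σ₂ = P·E₂/ΣAE = -150000·101000/513800000 = -29.49 MPa.

-29.5 MPa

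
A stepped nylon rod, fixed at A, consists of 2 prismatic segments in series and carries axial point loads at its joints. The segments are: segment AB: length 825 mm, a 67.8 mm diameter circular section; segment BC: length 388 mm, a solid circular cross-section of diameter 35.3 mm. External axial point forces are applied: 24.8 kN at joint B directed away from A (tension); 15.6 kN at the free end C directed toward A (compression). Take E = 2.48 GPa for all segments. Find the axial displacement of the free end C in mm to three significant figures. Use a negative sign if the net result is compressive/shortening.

Internal axial forces (sectioning from the free end, tension +): N_BC = -15.6 kN, N_AB = 9.2 kN.
A_AB = 3610 mm².
A_BC = 978.7 mm².
δ_AB = 9200·825/(3610·2480) = 0.8477 mm
δ_BC = -15600·388/(978.7·2480) = -2.494 mm
δ = Σδ_i = -1.646 mm.

-1.65 mm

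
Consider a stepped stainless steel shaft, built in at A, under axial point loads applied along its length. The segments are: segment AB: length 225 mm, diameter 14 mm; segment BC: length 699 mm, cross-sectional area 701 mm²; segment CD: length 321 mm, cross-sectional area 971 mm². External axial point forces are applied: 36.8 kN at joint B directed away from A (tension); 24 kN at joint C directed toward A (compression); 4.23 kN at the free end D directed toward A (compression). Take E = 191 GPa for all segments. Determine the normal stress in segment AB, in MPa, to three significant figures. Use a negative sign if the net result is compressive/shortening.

55.7 MPa

Internal axial forces (sectioning from the free end, tension +): N_CD = -4.23 kN, N_BC = -28.23 kN, N_AB = 8.57 kN.
A_AB = 153.9 mm².
σ_AB = N_AB/A_AB = 8570/153.9 = 55.67 MPa.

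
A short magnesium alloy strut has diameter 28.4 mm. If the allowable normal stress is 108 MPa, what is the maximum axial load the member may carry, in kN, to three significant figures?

68.4 kN

A = 633.5 mm².
P_max = σ_allow · A = 108 · 633.5 = 68410 N = 68.41 kN.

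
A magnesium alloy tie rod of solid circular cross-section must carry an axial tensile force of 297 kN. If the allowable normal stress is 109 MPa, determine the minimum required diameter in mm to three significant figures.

58.9 mm

Required area A ≥ P/σ_allow = 297000/109 = 2725 mm².
For a solid circular section, d ≥ √(4A/π) = 58.9 mm.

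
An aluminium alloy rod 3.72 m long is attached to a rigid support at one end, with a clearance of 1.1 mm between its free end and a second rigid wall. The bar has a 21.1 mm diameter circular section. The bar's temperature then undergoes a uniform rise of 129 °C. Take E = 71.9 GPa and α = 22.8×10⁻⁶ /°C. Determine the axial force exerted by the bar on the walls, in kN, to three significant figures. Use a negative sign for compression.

Free thermal expansion αLΔT = 22.8e-6 · 3720 · 129 = 10.94 mm.
The walls engage after the gap closes; constrained expansion = 10.94 − 1.1 = 9.841 mm.
The walls impose strain ε = −(9.841)/3720 = -2.6455e-03; σ = Eε = 71900 · -2.6455e-03 = -190.2 MPa.
Wall reaction R = σ·A = -190.2·349.7 = -66510 N = -66.51 kN.

-66.5 kN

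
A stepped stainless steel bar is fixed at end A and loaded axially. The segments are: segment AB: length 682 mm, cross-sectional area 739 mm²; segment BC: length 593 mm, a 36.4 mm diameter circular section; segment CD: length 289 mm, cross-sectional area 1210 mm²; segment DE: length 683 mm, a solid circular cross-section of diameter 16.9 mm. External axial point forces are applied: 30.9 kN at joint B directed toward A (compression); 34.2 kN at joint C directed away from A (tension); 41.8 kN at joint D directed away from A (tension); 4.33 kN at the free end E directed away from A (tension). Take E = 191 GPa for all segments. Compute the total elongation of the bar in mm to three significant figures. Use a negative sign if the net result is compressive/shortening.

0.605 mm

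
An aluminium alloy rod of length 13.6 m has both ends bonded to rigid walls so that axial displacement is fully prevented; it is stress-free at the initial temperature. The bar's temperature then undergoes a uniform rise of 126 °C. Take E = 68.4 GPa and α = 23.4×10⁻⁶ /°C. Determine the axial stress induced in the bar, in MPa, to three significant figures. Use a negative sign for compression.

Free thermal expansion αLΔT = 23.4e-6 · 13600 · 126 = 40.1 mm.
The walls impose strain ε = −(40.1)/13600 = -2.9484e-03; σ = Eε = 68400 · -2.9484e-03 = -201.7 MPa.

-202 MPa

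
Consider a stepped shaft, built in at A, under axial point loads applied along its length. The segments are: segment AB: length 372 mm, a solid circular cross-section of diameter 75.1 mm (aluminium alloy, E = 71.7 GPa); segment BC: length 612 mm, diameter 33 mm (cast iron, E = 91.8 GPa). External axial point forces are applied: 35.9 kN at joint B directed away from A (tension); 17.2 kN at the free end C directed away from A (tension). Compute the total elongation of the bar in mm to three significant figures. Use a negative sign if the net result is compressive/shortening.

0.196 mm

Internal axial forces (sectioning from the free end, tension +): N_BC = 17.2 kN, N_AB = 53.1 kN.
A_AB = 4430 mm².
A_BC = 855.3 mm².
δ_AB = 53100·372/(4430·71700) = 0.06219 mm
δ_BC = 17200·612/(855.3·91800) = 0.1341 mm
δ = Σδ_i = 0.1963 mm.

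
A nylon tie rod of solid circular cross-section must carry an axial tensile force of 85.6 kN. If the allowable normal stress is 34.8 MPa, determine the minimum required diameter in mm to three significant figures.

Required area A ≥ P/σ_allow = 85600/34.8 = 2460 mm².
For a solid circular section, d ≥ √(4A/π) = 55.96 mm.

56.0 mm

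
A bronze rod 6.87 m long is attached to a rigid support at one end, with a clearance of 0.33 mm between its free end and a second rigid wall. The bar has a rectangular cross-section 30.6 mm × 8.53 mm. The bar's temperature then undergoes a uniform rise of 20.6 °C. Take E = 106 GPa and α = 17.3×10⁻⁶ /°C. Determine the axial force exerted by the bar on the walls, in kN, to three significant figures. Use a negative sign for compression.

Free thermal expansion αLΔT = 17.3e-6 · 6870 · 20.6 = 2.448 mm.
The walls engage after the gap closes; constrained expansion = 2.448 − 0.33 = 2.118 mm.
The walls impose strain ε = −(2.118)/6870 = -3.0835e-04; σ = Eε = 106000 · -3.0835e-04 = -32.68 MPa.
Wall reaction R = σ·A = -32.68·261 = -8531 N = -8.531 kN.

-8.53 kN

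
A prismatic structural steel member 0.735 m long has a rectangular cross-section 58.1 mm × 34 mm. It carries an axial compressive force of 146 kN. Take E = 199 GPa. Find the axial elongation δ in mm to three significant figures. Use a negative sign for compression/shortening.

A = 1975 mm².
δ_mech = NL/(AE) = -146000·735/(1975·199000) = -0.273 mm.

-0.273 mm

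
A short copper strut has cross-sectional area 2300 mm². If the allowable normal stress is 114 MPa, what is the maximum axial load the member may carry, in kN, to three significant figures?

262 kN

P_max = σ_allow · A = 114 · 2300 = 262200 N = 262.2 kN.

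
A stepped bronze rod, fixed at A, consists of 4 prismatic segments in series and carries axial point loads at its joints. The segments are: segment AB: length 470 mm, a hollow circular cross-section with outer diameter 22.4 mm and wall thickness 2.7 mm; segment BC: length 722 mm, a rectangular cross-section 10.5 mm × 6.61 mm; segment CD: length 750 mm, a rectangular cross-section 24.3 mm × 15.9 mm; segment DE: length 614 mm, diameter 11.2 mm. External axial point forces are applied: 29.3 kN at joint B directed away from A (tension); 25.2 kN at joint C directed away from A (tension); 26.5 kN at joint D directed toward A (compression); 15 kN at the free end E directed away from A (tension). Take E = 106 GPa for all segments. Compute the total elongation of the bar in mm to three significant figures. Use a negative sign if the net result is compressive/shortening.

3.16 mm

Internal axial forces (sectioning from the free end, tension +): N_DE = 15 kN, N_CD = -11.5 kN, N_BC = 13.7 kN, N_AB = 43 kN.
A_AB = 167.1 mm².
A_BC = 69.41 mm².
A_CD = 386.4 mm².
A_DE = 98.52 mm².
δ_AB = 43000·470/(167.1·106000) = 1.141 mm
δ_BC = 13700·722/(69.41·106000) = 1.345 mm
δ_CD = -11500·750/(386.4·106000) = -0.2106 mm
δ_DE = 15000·614/(98.52·106000) = 0.8819 mm
δ = Σδ_i = 3.157 mm.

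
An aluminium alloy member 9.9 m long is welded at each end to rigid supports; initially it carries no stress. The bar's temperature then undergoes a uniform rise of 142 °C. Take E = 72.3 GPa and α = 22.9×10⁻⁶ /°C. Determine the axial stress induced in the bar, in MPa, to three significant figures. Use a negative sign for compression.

Free thermal expansion αLΔT = 22.9e-6 · 9900 · 142 = 32.19 mm.
The walls impose strain ε = −(32.19)/9900 = -3.2518e-03; σ = Eε = 72300 · -3.2518e-03 = -235.1 MPa.

-235 MPa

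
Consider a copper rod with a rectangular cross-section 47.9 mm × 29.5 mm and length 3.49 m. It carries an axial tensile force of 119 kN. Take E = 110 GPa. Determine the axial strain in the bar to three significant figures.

A = 1413 mm².
σ = N/A = 84.21 MPa; ε = σ/E = 84.21/110000 = 7.656e-04.

7.66e-04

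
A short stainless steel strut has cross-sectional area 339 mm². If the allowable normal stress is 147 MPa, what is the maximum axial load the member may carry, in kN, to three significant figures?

49.8 kN

P_max = σ_allow · A = 147 · 339 = 49830 N = 49.83 kN.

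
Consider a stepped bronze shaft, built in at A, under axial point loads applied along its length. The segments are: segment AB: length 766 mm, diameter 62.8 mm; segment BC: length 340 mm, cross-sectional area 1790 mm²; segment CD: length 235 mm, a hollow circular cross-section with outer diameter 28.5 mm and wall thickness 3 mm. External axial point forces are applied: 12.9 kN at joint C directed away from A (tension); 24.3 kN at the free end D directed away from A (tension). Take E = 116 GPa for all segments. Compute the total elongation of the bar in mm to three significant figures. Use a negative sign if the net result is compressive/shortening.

0.345 mm

Internal axial forces (sectioning from the free end, tension +): N_CD = 24.3 kN, N_BC = 37.2 kN, N_AB = 37.2 kN.
A_AB = 3097 mm².
A_CD = 240.3 mm².
δ_AB = 37200·766/(3097·116000) = 0.07931 mm
δ_BC = 37200·340/(1790·116000) = 0.06091 mm
δ_CD = 24300·235/(240.3·116000) = 0.2048 mm
δ = Σδ_i = 0.3451 mm.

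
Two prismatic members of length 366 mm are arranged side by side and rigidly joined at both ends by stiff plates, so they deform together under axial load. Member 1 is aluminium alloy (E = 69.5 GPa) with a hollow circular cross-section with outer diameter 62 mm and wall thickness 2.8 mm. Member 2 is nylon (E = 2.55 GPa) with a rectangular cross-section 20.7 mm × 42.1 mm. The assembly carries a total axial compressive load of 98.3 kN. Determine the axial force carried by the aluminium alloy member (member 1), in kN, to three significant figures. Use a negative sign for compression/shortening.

-92.6 kN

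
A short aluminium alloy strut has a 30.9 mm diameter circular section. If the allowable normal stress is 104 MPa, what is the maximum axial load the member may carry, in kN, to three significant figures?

78.0 kN

A = 749.9 mm².
P_max = σ_allow · A = 104 · 749.9 = 77990 N = 77.99 kN.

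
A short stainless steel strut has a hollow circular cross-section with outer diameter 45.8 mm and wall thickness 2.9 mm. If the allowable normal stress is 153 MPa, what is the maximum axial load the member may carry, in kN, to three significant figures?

A = 390.8 mm².
P_max = σ_allow · A = 153 · 390.8 = 59800 N = 59.8 kN.

59.8 kN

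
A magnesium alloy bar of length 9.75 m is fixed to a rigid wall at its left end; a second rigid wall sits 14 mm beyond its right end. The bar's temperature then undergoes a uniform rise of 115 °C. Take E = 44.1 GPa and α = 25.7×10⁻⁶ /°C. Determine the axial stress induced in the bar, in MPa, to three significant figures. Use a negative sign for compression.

Free thermal expansion αLΔT = 25.7e-6 · 9750 · 115 = 28.82 mm.
The walls engage after the gap closes; constrained expansion = 28.82 − 14 = 14.82 mm.
The walls impose strain ε = −(14.82)/9750 = -1.5196e-03; σ = Eε = 44100 · -1.5196e-03 = -67.01 MPa.

-67.0 MPa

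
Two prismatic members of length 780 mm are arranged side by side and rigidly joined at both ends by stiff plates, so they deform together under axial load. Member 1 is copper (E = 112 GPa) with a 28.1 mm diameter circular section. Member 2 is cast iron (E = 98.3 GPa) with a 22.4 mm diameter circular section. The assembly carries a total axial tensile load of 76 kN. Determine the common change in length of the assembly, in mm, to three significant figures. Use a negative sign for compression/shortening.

0.548 mm

A_1 = 620.2 mm².
A_2 = 394.1 mm².
Equal strain + equilibrium ⇒ each member carries load in proportion to AE: A₁E₁ = 69460000 N, A₂E₂ = 38740000 N, ΣAE = 108200000 N.
δ = PL/ΣAE = 76000·780/108200000 = 0.5479 mm.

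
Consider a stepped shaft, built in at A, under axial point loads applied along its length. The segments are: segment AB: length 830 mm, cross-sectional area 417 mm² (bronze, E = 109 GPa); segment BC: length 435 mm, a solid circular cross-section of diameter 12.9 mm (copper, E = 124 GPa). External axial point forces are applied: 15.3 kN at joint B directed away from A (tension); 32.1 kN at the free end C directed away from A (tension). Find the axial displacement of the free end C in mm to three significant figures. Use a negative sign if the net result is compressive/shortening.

1.73 mm

Internal axial forces (sectioning from the free end, tension +): N_BC = 32.1 kN, N_AB = 47.4 kN.
A_BC = 130.7 mm².
δ_AB = 47400·830/(417·109000) = 0.8656 mm
δ_BC = 32100·435/(130.7·124000) = 0.8616 mm
δ = Σδ_i = 1.727 mm.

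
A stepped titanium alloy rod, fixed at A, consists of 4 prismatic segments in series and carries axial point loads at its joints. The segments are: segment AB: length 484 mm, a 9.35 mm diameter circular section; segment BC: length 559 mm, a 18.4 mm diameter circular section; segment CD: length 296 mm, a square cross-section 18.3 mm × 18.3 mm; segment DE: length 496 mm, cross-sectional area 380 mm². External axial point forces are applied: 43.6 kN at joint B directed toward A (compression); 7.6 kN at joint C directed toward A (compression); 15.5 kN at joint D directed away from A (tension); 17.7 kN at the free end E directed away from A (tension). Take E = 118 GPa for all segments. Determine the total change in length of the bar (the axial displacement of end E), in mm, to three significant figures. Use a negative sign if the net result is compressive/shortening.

-0.175 mm

Internal axial forces (sectioning from the free end, tension +): N_DE = 17.7 kN, N_CD = 33.2 kN, N_BC = 25.6 kN, N_AB = -18 kN.
A_AB = 68.66 mm².
A_BC = 265.9 mm².
A_CD = 334.9 mm².
δ_AB = -18000·484/(68.66·118000) = -1.075 mm
δ_BC = 25600·559/(265.9·118000) = 0.4561 mm
δ_CD = 33200·296/(334.9·118000) = 0.2487 mm
δ_DE = 17700·496/(380·118000) = 0.1958 mm
δ = Σδ_i = -0.1747 mm.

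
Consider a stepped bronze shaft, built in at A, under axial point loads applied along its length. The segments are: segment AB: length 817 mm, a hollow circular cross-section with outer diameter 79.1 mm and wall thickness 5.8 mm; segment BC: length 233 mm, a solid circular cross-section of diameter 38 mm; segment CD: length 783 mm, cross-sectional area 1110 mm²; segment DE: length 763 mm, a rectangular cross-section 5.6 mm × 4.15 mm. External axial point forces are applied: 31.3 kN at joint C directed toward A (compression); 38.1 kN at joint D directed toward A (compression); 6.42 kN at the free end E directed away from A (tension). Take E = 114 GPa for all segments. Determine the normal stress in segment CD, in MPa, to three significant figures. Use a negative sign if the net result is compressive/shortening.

-28.5 MPa

Internal axial forces (sectioning from the free end, tension +): N_DE = 6.42 kN, N_CD = -31.68 kN, N_BC = -62.98 kN, N_AB = -62.98 kN.
σ_CD = N_CD/A_CD = -31680/1110 = -28.54 MPa.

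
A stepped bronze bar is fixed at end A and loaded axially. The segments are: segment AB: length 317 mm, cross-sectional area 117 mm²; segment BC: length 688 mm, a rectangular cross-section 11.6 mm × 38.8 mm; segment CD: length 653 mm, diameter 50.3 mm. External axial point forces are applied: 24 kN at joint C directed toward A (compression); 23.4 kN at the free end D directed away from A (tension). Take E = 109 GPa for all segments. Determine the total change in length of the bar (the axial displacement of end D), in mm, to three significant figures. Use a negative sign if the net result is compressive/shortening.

0.0472 mm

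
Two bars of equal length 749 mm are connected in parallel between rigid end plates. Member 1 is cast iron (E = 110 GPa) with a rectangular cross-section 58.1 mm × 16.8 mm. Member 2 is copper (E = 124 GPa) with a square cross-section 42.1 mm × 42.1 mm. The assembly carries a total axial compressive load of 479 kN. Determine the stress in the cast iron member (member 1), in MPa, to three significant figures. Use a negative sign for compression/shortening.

-161 MPa

A_1 = 976.1 mm².
A_2 = 1772 mm².
Equal strain + equilibrium ⇒ each member carries load in proportion to AE: A₁E₁ = 107400000 N, A₂E₂ = 219800000 N, ΣAE = 327100000 N.
σ₁ = P·E₁/ΣAE = -479000·110000/327100000 = -161.1 MPa.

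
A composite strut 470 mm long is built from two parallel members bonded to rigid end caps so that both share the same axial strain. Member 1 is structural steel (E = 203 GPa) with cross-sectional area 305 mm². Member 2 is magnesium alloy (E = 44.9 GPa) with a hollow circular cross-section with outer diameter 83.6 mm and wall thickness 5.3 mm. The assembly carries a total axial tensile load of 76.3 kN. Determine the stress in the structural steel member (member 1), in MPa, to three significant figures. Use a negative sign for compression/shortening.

129 MPa

A_2 = 1304 mm².
Equal strain + equilibrium ⇒ each member carries load in proportion to AE: A₁E₁ = 61920000 N, A₂E₂ = 58540000 N, ΣAE = 120500000 N.
σ₁ = P·E₁/ΣAE = 76300·203000/120500000 = 128.6 MPa.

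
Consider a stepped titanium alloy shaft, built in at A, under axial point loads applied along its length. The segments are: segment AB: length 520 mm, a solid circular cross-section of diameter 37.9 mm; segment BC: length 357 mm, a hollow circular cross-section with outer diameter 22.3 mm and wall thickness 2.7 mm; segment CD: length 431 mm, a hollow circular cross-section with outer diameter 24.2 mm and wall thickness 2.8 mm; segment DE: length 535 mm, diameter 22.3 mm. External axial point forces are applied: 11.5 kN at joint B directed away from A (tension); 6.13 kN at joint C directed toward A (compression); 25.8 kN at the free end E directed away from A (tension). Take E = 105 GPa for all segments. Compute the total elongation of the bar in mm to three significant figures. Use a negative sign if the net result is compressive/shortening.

1.44 mm

Internal axial forces (sectioning from the free end, tension +): N_DE = 25.8 kN, N_CD = 25.8 kN, N_BC = 19.67 kN, N_AB = 31.17 kN.
A_AB = 1128 mm².
A_BC = 166.3 mm².
A_CD = 188.2 mm².
A_DE = 390.6 mm².
δ_AB = 31170·520/(1128·105000) = 0.1368 mm
δ_BC = 19670·357/(166.3·105000) = 0.4023 mm
δ_CD = 25800·431/(188.2·105000) = 0.5626 mm
δ_DE = 25800·535/(390.6·105000) = 0.3366 mm
δ = Σδ_i = 1.438 mm.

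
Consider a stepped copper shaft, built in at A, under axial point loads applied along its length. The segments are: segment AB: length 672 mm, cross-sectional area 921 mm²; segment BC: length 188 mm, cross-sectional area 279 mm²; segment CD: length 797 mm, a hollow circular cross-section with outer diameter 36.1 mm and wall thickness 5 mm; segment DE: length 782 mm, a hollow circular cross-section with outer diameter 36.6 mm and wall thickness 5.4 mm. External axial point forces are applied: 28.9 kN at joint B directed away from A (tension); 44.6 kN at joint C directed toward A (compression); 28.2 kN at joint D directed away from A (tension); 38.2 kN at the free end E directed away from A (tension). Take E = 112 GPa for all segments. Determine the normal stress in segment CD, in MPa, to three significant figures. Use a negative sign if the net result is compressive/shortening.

136 MPa

Internal axial forces (sectioning from the free end, tension +): N_DE = 38.2 kN, N_CD = 66.4 kN, N_BC = 21.8 kN, N_AB = 50.7 kN.
A_CD = 488.5 mm².
σ_CD = N_CD/A_CD = 66400/488.5 = 135.9 MPa.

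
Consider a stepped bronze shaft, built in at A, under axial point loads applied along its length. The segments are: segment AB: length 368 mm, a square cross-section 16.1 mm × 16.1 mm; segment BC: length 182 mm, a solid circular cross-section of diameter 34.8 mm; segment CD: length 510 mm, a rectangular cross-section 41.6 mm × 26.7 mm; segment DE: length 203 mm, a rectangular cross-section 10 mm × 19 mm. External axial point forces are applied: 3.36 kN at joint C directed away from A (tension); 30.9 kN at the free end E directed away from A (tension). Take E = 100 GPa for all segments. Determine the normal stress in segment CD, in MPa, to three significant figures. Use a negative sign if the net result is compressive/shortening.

Internal axial forces (sectioning from the free end, tension +): N_DE = 30.9 kN, N_CD = 30.9 kN, N_BC = 34.26 kN, N_AB = 34.26 kN.
A_CD = 1111 mm².
σ_CD = N_CD/A_CD = 30900/1111 = 27.82 MPa.

27.8 MPa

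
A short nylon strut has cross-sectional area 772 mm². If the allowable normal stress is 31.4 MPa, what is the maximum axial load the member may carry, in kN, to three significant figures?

24.2 kN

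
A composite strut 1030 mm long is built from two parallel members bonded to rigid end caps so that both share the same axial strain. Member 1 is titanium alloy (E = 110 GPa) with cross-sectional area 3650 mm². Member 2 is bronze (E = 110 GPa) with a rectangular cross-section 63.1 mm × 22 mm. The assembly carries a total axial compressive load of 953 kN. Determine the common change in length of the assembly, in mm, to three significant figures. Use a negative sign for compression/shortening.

-1.77 mm

A_2 = 1388 mm².
Equal strain + equilibrium ⇒ each member carries load in proportion to AE: A₁E₁ = 401500000 N, A₂E₂ = 152700000 N, ΣAE = 554200000 N.
δ = PL/ΣAE = -953000·1030/554200000 = -1.771 mm.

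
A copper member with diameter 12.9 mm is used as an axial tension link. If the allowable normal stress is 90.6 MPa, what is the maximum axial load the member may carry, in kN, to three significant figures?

11.8 kN

A = 130.7 mm².
P_max = σ_allow · A = 90.6 · 130.7 = 11840 N = 11.84 kN.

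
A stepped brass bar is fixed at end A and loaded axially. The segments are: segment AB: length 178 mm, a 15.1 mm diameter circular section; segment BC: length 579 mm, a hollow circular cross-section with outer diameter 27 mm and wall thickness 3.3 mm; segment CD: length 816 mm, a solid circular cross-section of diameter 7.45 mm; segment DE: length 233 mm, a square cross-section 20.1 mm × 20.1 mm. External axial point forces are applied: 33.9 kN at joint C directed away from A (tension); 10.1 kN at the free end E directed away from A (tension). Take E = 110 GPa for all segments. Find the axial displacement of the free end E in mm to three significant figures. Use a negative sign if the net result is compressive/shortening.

3.11 mm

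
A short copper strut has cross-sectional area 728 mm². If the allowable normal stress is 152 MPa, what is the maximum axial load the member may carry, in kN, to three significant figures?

P_max = σ_allow · A = 152 · 728 = 110700 N = 110.7 kN.

111 kN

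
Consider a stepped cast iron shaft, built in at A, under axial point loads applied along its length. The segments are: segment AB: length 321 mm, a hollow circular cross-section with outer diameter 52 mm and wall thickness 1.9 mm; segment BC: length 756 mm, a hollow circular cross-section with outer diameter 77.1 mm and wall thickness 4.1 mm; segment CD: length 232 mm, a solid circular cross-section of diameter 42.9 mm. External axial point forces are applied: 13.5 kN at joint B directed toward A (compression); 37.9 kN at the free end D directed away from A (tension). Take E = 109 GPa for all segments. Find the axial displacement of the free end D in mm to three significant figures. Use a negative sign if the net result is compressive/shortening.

Internal axial forces (sectioning from the free end, tension +): N_CD = 37.9 kN, N_BC = 37.9 kN, N_AB = 24.4 kN.
A_AB = 299 mm².
A_BC = 940.3 mm².
A_CD = 1445 mm².
δ_AB = 24400·321/(299·109000) = 0.2403 mm
δ_BC = 37900·756/(940.3·109000) = 0.2796 mm
δ_CD = 37900·232/(1445·109000) = 0.05581 mm
δ = Σδ_i = 0.5757 mm.

0.576 mm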